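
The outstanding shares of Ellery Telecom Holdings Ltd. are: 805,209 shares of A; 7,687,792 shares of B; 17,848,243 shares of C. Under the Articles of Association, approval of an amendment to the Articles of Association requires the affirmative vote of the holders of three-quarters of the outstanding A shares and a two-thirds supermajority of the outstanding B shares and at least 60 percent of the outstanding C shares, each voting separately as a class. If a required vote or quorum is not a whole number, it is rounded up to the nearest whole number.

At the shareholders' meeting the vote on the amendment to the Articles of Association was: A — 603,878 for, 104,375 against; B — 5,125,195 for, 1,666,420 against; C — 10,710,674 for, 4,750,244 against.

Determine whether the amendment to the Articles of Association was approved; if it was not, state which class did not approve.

Not approved — the A shares did not give the required vote.

A: 3/4 of 805209 = 603906.75, rounded up to 603907; 603,907 required, 603,878 in favor — not approved.
B: 2/3 of 7687792 = 5125194.67, rounded up to 5125195; 5,125,195 required, 5,125,195 in favor — approved.
C: 3/5 of 17848243 = 10708945.80, rounded up to 10708946; 10,708,946 required, 10,710,674 in favor — approved.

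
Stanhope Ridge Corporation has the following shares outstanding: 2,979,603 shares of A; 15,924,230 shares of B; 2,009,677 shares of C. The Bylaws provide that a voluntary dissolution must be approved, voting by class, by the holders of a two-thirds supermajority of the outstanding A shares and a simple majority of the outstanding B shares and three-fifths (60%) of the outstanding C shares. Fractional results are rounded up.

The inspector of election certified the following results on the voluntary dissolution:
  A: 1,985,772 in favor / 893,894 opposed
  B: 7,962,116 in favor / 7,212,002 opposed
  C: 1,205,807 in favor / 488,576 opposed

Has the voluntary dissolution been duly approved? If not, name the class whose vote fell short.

A: 2/3 of 2979603 = 1986402; 1,986,402 required, 1,985,772 in favor — not approved.
B: a majority of 15924230 is 7962116; 7,962,116 required, 7,962,116 in favor — approved.
C: 3/5 of 2009677 = 1205806.20, rounded up to 1205807; 1,205,807 required, 1,205,807 in favor — approved.

Not approved — the A shares did not give the required vote.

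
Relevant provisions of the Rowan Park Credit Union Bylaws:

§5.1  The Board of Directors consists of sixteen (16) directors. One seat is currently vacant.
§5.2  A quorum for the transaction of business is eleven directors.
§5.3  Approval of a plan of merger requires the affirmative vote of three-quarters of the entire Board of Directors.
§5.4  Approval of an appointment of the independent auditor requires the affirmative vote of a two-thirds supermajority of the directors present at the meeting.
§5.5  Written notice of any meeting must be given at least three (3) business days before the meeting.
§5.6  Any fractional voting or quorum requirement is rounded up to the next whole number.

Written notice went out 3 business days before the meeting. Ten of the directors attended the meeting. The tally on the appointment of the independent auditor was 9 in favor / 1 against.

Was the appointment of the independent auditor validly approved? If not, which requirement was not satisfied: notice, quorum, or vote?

Notice: 3 business days given; 3 required (3 ≥ 3). Satisfied.
Quorum: 10 present; quorum is 11. Not satisfied.
Vote: the appointment of the independent auditor requires two-thirds of the directors present (10). 2/3 of 10 = 6.67, rounded up to 7, so 7 affirmative votes are needed; 9 voted in favor. Satisfied. (Moot — without a quorum no business can be validly transacted.)

Invalid — quorum requirement not satisfied.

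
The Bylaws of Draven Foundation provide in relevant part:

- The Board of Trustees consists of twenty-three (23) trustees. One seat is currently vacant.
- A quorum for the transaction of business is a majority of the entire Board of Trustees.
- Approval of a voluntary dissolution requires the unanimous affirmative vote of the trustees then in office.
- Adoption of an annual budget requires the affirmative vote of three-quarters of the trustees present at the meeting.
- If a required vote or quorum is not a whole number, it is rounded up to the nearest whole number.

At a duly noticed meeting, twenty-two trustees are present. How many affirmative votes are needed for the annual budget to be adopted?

The annual budget requires three-fourths of the trustees present (22).
3/4 of 22 = 16.50, rounded up to 17.

17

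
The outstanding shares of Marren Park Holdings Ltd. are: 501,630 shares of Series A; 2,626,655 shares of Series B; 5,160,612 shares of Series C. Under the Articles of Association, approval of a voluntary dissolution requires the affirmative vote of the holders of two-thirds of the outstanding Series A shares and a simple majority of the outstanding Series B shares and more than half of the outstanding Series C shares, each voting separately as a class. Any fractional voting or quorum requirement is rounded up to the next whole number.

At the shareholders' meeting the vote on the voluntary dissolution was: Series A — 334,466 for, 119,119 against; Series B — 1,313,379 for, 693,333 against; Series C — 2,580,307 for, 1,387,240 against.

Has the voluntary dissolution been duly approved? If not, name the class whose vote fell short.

Approved — every class gave the required vote.

Series A: 2/3 of 501630 = 334420; 334,420 required, 334,466 in favor — approved.
Series B: a majority of 2626655 is 1313328; 1,313,328 required, 1,313,379 in favor — approved.
Series C: a majority of 5160612 is 2580307; 2,580,307 required, 2,580,307 in favor — approved.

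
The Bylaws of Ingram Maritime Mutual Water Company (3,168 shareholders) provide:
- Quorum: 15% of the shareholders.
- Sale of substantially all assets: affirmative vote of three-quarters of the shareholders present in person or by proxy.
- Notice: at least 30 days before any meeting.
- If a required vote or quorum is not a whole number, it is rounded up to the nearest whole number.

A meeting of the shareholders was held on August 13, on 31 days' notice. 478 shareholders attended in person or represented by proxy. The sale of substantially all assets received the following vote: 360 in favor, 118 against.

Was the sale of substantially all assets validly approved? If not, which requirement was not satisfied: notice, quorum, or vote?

Valid — all requirements satisfied.

Notice: 31 days given; 30 required. Satisfied.
Quorum: 15% of 3,168 = 475.20, rounded up to 476; 478 present. Satisfied.
Vote: requires three-fourths of those present (478); 3/4 of 478 = 358.50, rounded up to 359, so 359 needed; 360 in favor. Satisfied.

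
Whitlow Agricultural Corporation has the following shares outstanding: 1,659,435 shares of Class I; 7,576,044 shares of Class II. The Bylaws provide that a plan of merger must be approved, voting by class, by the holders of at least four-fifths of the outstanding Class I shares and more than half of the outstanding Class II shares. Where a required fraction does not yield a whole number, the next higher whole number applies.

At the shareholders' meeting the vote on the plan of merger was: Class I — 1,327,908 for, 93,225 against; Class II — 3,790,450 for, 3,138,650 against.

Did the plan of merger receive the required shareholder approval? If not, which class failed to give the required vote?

Approved — every class gave the required vote.

Class I: 4/5 of 1659435 = 1327548; 1,327,548 required, 1,327,908 in favor — approved.
Class II: a majority of 7576044 is 3788023; 3,788,023 required, 3,790,450 in favor — approved.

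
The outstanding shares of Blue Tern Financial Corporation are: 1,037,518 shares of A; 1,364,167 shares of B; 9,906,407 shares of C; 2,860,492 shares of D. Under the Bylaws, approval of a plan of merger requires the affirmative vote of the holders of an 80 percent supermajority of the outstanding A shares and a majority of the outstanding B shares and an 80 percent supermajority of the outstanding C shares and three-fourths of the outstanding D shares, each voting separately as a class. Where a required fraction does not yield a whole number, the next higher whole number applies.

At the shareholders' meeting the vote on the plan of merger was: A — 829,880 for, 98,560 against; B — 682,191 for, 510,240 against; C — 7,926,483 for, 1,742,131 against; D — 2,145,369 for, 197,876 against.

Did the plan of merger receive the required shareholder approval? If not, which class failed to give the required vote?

Not approved — the A shares did not give the required vote.

A: 4/5 of 1037518 = 830014.40, rounded up to 830015; 830,015 required, 829,880 in favor — not approved.
B: a majority of 1364167 is 682084; 682,084 required, 682,191 in favor — approved.
C: 4/5 of 9906407 = 7925125.60, rounded up to 7925126; 7,925,126 required, 7,926,483 in favor — approved.
D: 3/4 of 2860492 = 2145369; 2,145,369 required, 2,145,369 in favor — approved.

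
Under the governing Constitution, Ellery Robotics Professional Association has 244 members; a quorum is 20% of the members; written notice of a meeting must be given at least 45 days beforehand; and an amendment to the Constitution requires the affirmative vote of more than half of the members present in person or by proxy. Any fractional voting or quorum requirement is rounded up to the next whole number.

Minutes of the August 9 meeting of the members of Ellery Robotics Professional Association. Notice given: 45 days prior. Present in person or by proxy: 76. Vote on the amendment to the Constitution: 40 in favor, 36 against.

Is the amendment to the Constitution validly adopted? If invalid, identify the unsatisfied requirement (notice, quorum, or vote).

Valid — all requirements satisfied.

Notice: 45 days given; 45 required. Satisfied.
Quorum: 20% of 244 = 48.80, rounded up to 49; 76 present. Satisfied.
Vote: requires a majority of those present (76); a majority of 76 is 39, so 39 needed; 40 in favor. Satisfied.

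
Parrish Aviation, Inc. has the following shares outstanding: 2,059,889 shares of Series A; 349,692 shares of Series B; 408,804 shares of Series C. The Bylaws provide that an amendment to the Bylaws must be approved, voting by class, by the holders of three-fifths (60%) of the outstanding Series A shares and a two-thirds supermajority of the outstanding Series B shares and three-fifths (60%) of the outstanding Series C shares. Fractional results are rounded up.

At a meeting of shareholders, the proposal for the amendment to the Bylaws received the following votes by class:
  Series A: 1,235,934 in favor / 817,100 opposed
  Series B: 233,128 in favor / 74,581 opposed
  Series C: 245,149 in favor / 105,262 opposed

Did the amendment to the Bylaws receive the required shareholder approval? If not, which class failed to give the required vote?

Series A: 3/5 of 2059889 = 1235933.40, rounded up to 1235934; 1,235,934 required, 1,235,934 in favor — approved.
Series B: 2/3 of 349692 = 233128; 233,128 required, 233,128 in favor — approved.
Series C: 3/5 of 408804 = 245282.40, rounded up to 245283; 245,283 required, 245,149 in favor — not approved.

Not approved — the Series C shares did not give the required vote.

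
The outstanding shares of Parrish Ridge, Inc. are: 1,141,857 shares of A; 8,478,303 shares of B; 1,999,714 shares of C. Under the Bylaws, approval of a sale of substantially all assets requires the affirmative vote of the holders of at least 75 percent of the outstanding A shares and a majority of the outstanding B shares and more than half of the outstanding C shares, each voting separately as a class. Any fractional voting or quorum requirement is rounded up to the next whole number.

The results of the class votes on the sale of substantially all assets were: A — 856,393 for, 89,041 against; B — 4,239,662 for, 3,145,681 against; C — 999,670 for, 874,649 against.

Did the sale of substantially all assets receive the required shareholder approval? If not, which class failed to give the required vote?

Not approved — the C shares did not give the required vote.

A: 3/4 of 1141857 = 856392.75, rounded up to 856393; 856,393 required, 856,393 in favor — approved.
B: a majority of 8478303 is 4239152; 4,239,152 required, 4,239,662 in favor — approved.
C: a majority of 1999714 is 999858; 999,858 required, 999,670 in favor — not approved.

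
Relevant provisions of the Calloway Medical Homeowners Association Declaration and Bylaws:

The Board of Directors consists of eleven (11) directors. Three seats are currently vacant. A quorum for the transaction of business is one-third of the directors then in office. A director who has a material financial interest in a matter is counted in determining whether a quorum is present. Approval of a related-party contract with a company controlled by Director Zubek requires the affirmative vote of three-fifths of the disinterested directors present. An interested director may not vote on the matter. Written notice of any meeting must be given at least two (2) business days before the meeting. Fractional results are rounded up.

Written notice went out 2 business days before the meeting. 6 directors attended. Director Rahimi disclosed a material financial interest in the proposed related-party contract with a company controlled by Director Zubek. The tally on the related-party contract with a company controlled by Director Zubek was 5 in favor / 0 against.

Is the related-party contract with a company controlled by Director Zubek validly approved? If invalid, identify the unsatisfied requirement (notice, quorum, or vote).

Valid — all requirements satisfied.

Notice: 2 business days given; 2 required (2 ≥ 2). Satisfied.
Quorum: 6 present (interested directors count toward quorum); quorum is 3. Satisfied.
Vote: the related-party contract with a company controlled by Director Zubek requires three-fifths of the disinterested directors present (6 − 1 = 5). 3/5 of 5 = 3, so 3 affirmative votes are needed; 5 voted in favor. Satisfied.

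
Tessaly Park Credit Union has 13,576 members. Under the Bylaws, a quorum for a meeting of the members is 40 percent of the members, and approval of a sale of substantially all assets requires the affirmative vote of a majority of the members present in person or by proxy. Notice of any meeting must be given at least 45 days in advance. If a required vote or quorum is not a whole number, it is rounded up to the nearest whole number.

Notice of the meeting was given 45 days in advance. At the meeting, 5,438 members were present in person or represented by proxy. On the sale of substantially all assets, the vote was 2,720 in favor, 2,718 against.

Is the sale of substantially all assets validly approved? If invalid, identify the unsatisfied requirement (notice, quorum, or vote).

Valid — all requirements satisfied.

Notice: 45 days given; 45 required. Satisfied.
Quorum: 40% of 13,576 = 5,430.40, rounded up to 5,431; 5,438 present. Satisfied.
Vote: requires a majority of those present (5,438); a majority of 5438 is 2720, so 2,720 needed; 2,720 in favor. Satisfied.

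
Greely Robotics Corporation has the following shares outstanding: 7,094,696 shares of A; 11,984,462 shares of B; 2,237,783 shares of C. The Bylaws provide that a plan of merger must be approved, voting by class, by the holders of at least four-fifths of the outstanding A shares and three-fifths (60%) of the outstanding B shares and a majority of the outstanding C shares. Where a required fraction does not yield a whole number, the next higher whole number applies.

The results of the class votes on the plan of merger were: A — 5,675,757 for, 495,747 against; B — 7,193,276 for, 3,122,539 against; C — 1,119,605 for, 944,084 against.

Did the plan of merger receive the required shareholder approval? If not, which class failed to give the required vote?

A: 4/5 of 7094696 = 5675756.80, rounded up to 5675757; 5,675,757 required, 5,675,757 in favor — approved.
B: 3/5 of 11984462 = 7190677.20, rounded up to 7190678; 7,190,678 required, 7,193,276 in favor — approved.
C: a majority of 2237783 is 1118892; 1,118,892 required, 1,119,605 in favor — approved.

Approved — every class gave the required vote.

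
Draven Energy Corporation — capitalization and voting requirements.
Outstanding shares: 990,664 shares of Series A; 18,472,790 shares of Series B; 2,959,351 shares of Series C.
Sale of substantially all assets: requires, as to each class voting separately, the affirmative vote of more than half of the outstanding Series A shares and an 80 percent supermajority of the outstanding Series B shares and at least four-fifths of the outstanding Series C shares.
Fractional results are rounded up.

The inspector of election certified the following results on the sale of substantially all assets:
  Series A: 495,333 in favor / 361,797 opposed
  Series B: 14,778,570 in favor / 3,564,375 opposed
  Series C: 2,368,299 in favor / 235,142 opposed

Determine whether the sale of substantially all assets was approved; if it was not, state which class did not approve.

Approved — every class gave the required vote.

Series A: a majority of 990664 is 495333; 495,333 required, 495,333 in favor — approved.
Series B: 4/5 of 18472790 = 14778232; 14,778,232 required, 14,778,570 in favor — approved.
Series C: 4/5 of 2959351 = 2367480.80, rounded up to 2367481; 2,367,481 required, 2,368,299 in favor — approved.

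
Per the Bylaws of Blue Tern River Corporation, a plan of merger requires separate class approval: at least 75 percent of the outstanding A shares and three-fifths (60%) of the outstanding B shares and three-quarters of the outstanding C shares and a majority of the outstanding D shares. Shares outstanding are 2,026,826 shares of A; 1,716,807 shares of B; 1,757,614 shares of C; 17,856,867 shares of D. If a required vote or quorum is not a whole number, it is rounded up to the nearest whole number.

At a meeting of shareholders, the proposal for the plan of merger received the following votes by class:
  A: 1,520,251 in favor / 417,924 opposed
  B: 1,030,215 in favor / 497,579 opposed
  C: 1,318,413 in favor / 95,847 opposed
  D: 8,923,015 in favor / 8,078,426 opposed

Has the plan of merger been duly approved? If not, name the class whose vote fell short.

A: 3/4 of 2026826 = 1520119.50, rounded up to 1520120; 1,520,120 required, 1,520,251 in favor — approved.
B: 3/5 of 1716807 = 1030084.20, rounded up to 1030085; 1,030,085 required, 1,030,215 in favor — approved.
C: 3/4 of 1757614 = 1318210.50, rounded up to 1318211; 1,318,211 required, 1,318,413 in favor — approved.
D: a majority of 17856867 is 8928434; 8,928,434 required, 8,923,015 in favor — not approved.

Not approved — the D shares did not give the required vote.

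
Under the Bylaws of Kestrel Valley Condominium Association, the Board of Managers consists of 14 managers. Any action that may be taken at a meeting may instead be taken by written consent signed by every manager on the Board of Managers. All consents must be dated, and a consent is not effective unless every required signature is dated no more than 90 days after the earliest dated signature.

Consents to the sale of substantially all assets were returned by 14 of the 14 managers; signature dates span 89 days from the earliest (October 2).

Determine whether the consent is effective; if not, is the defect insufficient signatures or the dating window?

Signatures required: the unanimous vote of 14 — unanimous means all 14, so 14 needed; 14 signed. Sufficient.
Dating window: the latest signature is 89 days after the earliest; the limit is 90 days. Within the window.

Effective — both the signature and dating-window requirements are satisfied.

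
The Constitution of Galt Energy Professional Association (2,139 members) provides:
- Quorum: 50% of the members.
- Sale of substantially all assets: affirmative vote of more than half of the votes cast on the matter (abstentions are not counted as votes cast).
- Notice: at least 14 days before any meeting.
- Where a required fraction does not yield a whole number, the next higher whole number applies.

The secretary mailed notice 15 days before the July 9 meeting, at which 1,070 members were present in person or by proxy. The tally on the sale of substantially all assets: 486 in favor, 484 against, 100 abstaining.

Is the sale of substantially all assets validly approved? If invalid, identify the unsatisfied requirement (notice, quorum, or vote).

Valid — all requirements satisfied.

Notice: 15 days given; 14 required. Satisfied.
Quorum: 50% of 2,139 = 1,069.50, rounded up to 1,070; 1,070 present. Satisfied.
Vote: requires a majority of the votes cast (1,070 − 100 abstaining = 970); a majority of 970 is 486, so 486 needed; 486 in favor. Satisfied.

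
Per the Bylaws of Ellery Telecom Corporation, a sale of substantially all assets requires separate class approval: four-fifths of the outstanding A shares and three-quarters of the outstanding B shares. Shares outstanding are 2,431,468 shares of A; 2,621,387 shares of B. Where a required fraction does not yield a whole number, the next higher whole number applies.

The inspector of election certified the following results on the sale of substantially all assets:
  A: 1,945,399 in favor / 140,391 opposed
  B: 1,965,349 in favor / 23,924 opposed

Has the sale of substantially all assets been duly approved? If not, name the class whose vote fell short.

A: 4/5 of 2431468 = 1945174.40, rounded up to 1945175; 1,945,175 required, 1,945,399 in favor — approved.
B: 3/4 of 2621387 = 1966040.25, rounded up to 1966041; 1,966,041 required, 1,965,349 in favor — not approved.

Not approved — the B shares did not give the required vote.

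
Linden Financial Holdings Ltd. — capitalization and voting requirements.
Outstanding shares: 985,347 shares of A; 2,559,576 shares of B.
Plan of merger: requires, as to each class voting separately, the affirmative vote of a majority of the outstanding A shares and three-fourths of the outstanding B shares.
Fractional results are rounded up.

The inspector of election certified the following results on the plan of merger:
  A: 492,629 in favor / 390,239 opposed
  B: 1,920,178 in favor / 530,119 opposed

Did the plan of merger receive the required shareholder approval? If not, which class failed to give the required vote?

A: a majority of 985347 is 492674; 492,674 required, 492,629 in favor — not approved.
B: 3/4 of 2559576 = 1919682; 1,919,682 required, 1,920,178 in favor — approved.

Not approved — the A shares did not give the required vote.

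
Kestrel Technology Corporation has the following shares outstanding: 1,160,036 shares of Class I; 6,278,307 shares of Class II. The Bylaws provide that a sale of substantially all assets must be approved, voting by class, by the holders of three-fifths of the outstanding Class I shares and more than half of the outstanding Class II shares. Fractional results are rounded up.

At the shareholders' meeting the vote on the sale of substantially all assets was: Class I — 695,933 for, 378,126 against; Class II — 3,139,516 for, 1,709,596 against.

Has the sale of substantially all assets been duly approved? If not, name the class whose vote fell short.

Not approved — the Class I shares did not give the required vote.

Class I: 3/5 of 1160036 = 696021.60, rounded up to 696022; 696,022 required, 695,933 in favor — not approved.
Class II: a majority of 6278307 is 3139154; 3,139,154 required, 3,139,516 in favor — approved.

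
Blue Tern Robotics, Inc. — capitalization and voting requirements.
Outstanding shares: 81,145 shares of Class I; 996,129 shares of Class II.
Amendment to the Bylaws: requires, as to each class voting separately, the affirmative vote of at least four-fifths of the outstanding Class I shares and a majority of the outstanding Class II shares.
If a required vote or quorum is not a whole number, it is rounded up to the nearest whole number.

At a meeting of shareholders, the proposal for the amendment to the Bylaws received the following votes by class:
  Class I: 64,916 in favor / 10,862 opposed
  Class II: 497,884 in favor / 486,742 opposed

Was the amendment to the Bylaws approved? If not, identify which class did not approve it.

Class I: 4/5 of 81145 = 64916; 64,916 required, 64,916 in favor — approved.
Class II: a majority of 996129 is 498065; 498,065 required, 497,884 in favor — not approved.

Not approved — the Class II shares did not give the required vote.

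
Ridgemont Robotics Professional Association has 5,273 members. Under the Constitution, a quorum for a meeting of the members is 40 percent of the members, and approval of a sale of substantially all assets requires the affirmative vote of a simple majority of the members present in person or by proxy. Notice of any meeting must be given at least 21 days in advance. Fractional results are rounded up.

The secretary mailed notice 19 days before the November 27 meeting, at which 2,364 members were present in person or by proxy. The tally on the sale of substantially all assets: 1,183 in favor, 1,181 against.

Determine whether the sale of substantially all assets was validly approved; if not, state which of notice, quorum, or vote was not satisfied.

Invalid — notice requirement not satisfied.

Notice: 19 days given; 21 required. Not satisfied.
Quorum: 40% of 5,273 = 2,109.20, rounded up to 2,110; 2,364 present. Satisfied.
Vote: requires a majority of those present (2,364); a majority of 2364 is 1183, so 1,183 needed; 1,183 in favor. Satisfied.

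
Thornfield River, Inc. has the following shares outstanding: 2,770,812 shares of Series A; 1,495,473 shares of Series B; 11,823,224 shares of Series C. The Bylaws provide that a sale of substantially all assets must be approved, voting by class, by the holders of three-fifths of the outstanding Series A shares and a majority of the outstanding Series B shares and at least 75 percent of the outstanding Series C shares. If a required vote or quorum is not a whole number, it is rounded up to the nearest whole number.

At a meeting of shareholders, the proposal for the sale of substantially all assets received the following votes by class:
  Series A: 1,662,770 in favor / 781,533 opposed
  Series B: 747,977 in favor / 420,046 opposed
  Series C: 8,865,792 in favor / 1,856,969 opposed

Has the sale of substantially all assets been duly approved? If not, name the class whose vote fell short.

Series A: 3/5 of 2770812 = 1662487.20, rounded up to 1662488; 1,662,488 required, 1,662,770 in favor — approved.
Series B: a majority of 1495473 is 747737; 747,737 required, 747,977 in favor — approved.
Series C: 3/4 of 11823224 = 8867418; 8,867,418 required, 8,865,792 in favor — not approved.

Not approved — the Series C shares did not give the required vote.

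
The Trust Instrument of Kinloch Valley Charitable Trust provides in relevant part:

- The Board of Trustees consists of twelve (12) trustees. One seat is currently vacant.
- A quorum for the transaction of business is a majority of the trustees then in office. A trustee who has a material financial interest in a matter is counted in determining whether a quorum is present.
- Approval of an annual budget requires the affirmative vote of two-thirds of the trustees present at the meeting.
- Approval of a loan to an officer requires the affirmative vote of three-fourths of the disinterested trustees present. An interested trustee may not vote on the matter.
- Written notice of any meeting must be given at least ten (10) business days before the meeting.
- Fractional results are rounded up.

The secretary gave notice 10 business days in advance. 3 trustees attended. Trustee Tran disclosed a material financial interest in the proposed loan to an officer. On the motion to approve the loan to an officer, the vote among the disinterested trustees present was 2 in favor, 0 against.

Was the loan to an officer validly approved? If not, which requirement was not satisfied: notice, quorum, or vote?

Notice: 10 business days given; 10 required (10 ≥ 10). Satisfied.
Quorum: 3 present (interested trustees count toward quorum); quorum is 6. Not satisfied.
Vote: the loan to an officer requires three-fourths of the disinterested trustees present (3 − 1 = 2). 3/4 of 2 = 1.50, rounded up to 2, so 2 affirmative votes are needed; 2 voted in favor. Satisfied. (Moot — without a quorum no business can be validly transacted.)

Invalid — quorum requirement not satisfied.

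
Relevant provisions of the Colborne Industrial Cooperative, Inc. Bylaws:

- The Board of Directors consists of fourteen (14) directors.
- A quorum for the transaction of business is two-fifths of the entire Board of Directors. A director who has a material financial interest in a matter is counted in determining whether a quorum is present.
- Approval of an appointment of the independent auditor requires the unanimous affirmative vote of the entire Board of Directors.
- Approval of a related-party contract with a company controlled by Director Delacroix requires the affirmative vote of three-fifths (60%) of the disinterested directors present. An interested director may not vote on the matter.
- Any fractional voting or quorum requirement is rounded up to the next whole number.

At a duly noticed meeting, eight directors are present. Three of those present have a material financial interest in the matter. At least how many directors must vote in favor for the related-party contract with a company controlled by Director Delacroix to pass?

3

The related-party contract with a company controlled by Director Delacroix requires three-fifths of the disinterested directors present (8 − 3 = 5).
3/5 of 5 = 3.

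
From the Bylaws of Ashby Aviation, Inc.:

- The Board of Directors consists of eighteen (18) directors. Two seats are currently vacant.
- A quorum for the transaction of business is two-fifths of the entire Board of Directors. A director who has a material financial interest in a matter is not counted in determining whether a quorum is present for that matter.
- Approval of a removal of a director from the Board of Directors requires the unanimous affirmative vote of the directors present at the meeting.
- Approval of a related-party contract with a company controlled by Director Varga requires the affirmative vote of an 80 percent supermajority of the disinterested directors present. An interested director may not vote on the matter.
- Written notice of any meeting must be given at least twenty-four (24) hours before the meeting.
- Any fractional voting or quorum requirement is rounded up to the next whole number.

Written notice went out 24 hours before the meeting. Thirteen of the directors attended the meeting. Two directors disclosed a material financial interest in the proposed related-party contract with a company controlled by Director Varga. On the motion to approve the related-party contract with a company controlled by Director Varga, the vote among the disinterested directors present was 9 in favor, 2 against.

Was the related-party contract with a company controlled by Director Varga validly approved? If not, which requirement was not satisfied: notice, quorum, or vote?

Notice: 24 hours given; 24 required (24 ≥ 24). Satisfied.
Quorum: 13 present, but the 2 interested directors do not count, leaving 11. Quorum is 8. Satisfied.
Vote: the related-party contract with a company controlled by Director Varga requires four-fifths of the disinterested directors present (13 − 2 = 11). 4/5 of 11 = 8.80, rounded up to 9, so 9 affirmative votes are needed; 9 voted in favor. Satisfied.

Valid — all requirements satisfied.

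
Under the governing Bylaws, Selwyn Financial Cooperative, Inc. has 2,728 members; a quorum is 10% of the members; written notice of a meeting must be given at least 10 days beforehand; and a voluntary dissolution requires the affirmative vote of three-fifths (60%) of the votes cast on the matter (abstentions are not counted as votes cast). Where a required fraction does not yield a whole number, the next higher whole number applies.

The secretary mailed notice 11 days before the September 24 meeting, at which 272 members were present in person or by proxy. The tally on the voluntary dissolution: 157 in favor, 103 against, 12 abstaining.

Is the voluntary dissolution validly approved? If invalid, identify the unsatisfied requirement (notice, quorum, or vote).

Notice: 11 days given; 10 required. Satisfied.
Quorum: 10% of 2,728 = 272.80, rounded up to 273; 272 present. Not satisfied.
Vote: requires three-fifths of the votes cast (272 − 12 abstaining = 260); 3/5 of 260 = 156, so 156 needed; 157 in favor. Satisfied.

Invalid — quorum requirement not satisfied.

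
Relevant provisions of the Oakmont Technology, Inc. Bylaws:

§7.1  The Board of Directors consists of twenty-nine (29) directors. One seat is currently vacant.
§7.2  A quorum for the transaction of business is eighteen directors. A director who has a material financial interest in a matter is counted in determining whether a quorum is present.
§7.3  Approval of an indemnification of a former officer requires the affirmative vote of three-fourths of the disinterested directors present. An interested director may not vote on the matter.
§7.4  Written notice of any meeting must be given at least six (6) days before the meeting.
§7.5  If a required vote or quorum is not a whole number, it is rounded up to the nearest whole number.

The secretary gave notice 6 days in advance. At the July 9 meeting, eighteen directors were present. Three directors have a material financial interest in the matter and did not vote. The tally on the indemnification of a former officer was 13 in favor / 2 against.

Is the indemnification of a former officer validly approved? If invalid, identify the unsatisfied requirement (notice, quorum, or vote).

Notice: 6 days given; 6 required (6 ≥ 6). Satisfied.
Quorum: 18 present (interested directors count toward quorum); quorum is 18. Satisfied.
Vote: the indemnification of a former officer requires three-fourths of the disinterested directors present (18 − 3 = 15). 3/4 of 15 = 11.25, rounded up to 12, so 12 affirmative votes are needed; 13 voted in favor. Satisfied.

Valid — all requirements satisfied.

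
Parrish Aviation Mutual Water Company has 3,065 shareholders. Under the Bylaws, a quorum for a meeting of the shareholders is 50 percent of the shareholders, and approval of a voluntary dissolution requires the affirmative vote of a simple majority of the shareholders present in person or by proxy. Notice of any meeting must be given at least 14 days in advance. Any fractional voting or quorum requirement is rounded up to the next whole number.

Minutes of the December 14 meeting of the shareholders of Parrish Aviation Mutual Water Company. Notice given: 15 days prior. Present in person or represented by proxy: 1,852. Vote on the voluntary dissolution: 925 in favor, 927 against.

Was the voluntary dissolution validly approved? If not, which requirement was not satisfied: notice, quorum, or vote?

Notice: 15 days given; 14 required. Satisfied.
Quorum: 50% of 3,065 = 1,532.50, rounded up to 1,533; 1,852 present. Satisfied.
Vote: requires a majority of those present (1,852); a majority of 1852 is 927, so 927 needed; 925 in favor. Not satisfied.

Invalid — vote requirement not satisfied.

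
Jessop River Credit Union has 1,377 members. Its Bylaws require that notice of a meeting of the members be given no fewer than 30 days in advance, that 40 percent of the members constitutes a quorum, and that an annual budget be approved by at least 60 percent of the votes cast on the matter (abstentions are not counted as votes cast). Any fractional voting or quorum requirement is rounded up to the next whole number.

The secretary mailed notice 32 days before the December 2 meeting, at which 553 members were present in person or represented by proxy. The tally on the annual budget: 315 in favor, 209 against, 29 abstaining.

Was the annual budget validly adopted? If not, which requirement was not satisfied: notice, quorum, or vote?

Notice: 32 days given; 30 required. Satisfied.
Quorum: 40% of 1,377 = 550.80, rounded up to 551; 553 present. Satisfied.
Vote: requires three-fifths of the votes cast (553 − 29 abstaining = 524); 3/5 of 524 = 314.40, rounded up to 315, so 315 needed; 315 in favor. Satisfied.

Valid — all requirements satisfied.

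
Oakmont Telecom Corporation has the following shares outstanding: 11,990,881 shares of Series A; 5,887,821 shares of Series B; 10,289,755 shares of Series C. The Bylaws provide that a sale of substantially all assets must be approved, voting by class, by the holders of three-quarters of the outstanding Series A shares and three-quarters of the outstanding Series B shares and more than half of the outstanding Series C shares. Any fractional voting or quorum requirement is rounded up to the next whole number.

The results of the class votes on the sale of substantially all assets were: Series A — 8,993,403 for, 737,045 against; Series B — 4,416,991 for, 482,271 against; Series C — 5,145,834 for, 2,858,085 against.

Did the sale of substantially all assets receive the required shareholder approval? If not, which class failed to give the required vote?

Approved — every class gave the required vote.

Series A: 3/4 of 11990881 = 8993160.75, rounded up to 8993161; 8,993,161 required, 8,993,403 in favor — approved.
Series B: 3/4 of 5887821 = 4415865.75, rounded up to 4415866; 4,415,866 required, 4,416,991 in favor — approved.
Series C: a majority of 10289755 is 5144878; 5,144,878 required, 5,145,834 in favor — approved.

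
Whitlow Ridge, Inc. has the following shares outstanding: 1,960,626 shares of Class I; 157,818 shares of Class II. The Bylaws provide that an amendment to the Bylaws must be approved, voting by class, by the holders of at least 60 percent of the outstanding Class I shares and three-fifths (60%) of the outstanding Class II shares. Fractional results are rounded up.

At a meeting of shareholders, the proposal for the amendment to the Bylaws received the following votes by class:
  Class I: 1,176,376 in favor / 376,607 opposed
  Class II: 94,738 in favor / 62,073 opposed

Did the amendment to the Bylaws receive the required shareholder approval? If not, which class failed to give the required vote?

Class I: 3/5 of 1960626 = 1176375.60, rounded up to 1176376; 1,176,376 required, 1,176,376 in favor — approved.
Class II: 3/5 of 157818 = 94690.80, rounded up to 94691; 94,691 required, 94,738 in favor — approved.

Approved — every class gave the required vote.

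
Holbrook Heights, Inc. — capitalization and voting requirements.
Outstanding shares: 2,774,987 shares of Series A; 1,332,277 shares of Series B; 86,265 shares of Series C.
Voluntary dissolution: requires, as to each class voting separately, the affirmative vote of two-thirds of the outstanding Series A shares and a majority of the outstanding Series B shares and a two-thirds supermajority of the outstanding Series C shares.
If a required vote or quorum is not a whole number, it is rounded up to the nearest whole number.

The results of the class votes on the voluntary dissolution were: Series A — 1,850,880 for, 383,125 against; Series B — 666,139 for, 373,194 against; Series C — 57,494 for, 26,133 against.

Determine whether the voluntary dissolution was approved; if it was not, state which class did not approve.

Not approved — the Series C shares did not give the required vote.

Series A: 2/3 of 2774987 = 1849991.33, rounded up to 1849992; 1,849,992 required, 1,850,880 in favor — approved.
Series B: a majority of 1332277 is 666139; 666,139 required, 666,139 in favor — approved.
Series C: 2/3 of 86265 = 57510; 57,510 required, 57,494 in favor — not approved.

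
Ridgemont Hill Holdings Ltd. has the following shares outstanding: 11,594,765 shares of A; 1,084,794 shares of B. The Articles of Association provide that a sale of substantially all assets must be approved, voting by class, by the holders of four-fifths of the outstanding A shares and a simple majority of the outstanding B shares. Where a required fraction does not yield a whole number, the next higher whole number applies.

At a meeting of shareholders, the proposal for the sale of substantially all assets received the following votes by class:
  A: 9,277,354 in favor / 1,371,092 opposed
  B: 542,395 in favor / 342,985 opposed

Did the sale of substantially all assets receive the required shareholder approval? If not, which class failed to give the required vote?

Not approved — the B shares did not give the required vote.

A: 4/5 of 11594765 = 9275812; 9,275,812 required, 9,277,354 in favor — approved.
B: a majority of 1084794 is 542398; 542,398 required, 542,395 in favor — not approved.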